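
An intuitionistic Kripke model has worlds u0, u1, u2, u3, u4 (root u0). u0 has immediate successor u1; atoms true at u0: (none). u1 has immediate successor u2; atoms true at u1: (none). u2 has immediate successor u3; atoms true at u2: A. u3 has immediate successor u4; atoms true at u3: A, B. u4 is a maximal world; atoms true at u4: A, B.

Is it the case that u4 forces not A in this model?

u4 does not force not A since u4 is accessible from u4 and u4 forces A.

No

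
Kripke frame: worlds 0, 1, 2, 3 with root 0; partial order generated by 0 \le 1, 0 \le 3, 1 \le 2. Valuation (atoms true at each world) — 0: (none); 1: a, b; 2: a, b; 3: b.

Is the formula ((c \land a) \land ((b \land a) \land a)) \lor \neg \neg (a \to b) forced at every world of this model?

0 \Vdash ((c \land a) \land ((b \land a) \land a)) \lor \neg \neg (a \to b) via the disjunct \neg \neg (a \to b).
Since the root 0 forces ((c \land a) \land ((b \land a) \land a)) \lor \neg \neg (a \to b) and forcing is persistent (monotone upward), every world forces it.

Yes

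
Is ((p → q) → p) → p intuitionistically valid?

This is Peirce's law, which is not intuitionistically valid.
A Kripke countermodel: worlds u, v; order generated by u ≤ v; atoms true at each world — u:{}; v:{p}.
u ⊮ ((p → q) → p) → p: already at u itself, u ⊩ (p → q) → p but u ⊮ p.
u lacks atom p, so u ⊮ p.
So the root u does not force the formula.

No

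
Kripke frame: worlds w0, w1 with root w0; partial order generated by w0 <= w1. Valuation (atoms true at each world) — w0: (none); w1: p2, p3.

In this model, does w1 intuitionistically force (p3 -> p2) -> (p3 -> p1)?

No

w1 ||-/- (p3 -> p2) -> (p3 -> p1): already at w1 itself, w1 ||- p3 -> p2 but w1 ||-/- p3 -> p1.
w1 ||-/- p3 -> p1: already at w1 itself, w1 ||- p3 but w1 ||-/- p1.
w1 lacks atom p1, so w1 ||-/- p1.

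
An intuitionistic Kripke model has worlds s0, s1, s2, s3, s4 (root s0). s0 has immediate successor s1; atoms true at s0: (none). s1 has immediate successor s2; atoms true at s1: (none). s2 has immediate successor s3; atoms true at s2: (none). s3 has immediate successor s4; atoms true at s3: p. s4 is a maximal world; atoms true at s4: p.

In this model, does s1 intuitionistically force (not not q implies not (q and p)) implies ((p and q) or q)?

s1 does not force (not not q implies not (q and p)) implies ((p and q) or q): already at s1 itself, s1 forces not not q implies not (q and p) but s1 does not force (p and q) or q.
s1 does not force (p and q) or q: neither disjunct is forced at s1.
s1 does not force p and q since s1 fails p.

No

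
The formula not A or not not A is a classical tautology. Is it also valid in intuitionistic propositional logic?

No

This is the weak law of excluded middle, which is not intuitionistically valid.
A Kripke countermodel: worlds u, v, w; order generated by u <= v, u <= w; atoms true at each world — u:{}; v:{A}; w:{}.
u does not force not A or not not A: neither disjunct is forced at u.
u does not force not A since v is accessible from u and v forces A.
So the root u does not force the formula.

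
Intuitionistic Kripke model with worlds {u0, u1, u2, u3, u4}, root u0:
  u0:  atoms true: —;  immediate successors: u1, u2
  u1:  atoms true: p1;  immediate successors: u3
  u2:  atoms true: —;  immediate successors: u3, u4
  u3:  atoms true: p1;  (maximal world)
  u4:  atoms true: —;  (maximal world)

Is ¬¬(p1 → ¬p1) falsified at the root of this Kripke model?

u0 ⊮ ¬¬(p1 → ¬p1) since u1 is accessible from u0 and u1 ⊩ ¬(p1 → ¬p1).
u1 ⊩ ¬(p1 → ¬p1): no world accessible from u1 forces p1 → ¬p1.
So the root u0 does not force ¬¬(p1 → ¬p1); the model is a countermodel.

Yes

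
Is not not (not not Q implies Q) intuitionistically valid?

Yes

This is the double negation of double-negation elimination, which is intuitionistically derivable.
By Glivenko's theorem the double negation of any classical propositional tautology is intuitionistically provable; not not Q implies Q is classically a tautology.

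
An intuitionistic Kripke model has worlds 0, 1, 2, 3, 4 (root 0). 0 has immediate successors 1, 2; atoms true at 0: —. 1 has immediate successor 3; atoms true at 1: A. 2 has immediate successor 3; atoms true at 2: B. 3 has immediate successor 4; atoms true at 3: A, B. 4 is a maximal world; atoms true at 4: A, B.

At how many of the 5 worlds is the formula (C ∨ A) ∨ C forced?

3

0: does not force it — 0 ⊮ (C ∨ A) ∨ C: neither disjunct is forced at 0.
1: forces it.
2: does not force it.
3: forces it.
4: forces it.
Worlds forcing the formula: {1, 3, 4}.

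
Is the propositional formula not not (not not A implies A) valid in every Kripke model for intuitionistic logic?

Yes

This is the double negation of double-negation elimination, which is intuitionistically derivable.
By Glivenko's theorem the double negation of any classical propositional tautology is intuitionistically provable; not not A implies A is classically a tautology.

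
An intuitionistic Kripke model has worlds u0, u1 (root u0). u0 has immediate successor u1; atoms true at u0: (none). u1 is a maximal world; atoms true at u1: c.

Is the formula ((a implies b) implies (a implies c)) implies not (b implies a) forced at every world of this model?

No

Not every world: u0 does not force ((a implies b) implies (a implies c)) implies not (b implies a).
u0 does not force ((a implies b) implies (a implies c)) implies not (b implies a): already at u0 itself, u0 forces (a implies b) implies (a implies c) but u0 does not force not (b implies a).
u0 does not force not (b implies a) since u0 is accessible from u0 and u0 forces b implies a.
u0 forces b implies a vacuously: no world accessible from u0 forces the antecedent b.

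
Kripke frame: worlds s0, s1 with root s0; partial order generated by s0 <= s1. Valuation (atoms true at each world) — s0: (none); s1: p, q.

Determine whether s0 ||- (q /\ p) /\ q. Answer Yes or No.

s0 ||-/- (q /\ p) /\ q since s0 fails q /\ p.

No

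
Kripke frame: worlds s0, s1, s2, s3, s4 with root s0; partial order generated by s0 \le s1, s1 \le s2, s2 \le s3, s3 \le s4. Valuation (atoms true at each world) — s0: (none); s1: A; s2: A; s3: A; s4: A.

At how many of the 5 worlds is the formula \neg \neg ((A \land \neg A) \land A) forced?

0

s0: does not force it — s0 \nVdash \neg \neg ((A \land \neg A) \land A) since s0 is accessible from s0 and s0 \Vdash \neg ((A \land \neg A) \land A).
s1: does not force it.
s2: does not force it.
s3: does not force it.
s4: does not force it.
Worlds forcing the formula: { }.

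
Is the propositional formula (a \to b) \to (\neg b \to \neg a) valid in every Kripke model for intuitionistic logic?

This is the forward direction of contraposition, which is intuitionistically derivable.
Assume a \to b and \neg b. If a held then b would follow, contradicting \neg b; so \neg a.

Yes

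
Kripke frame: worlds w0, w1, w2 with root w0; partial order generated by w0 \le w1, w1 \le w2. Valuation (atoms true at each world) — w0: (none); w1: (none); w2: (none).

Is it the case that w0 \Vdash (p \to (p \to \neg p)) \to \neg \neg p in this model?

No

w0 \nVdash (p \to (p \to \neg p)) \to \neg \neg p: already at w0 itself, w0 \Vdash p \to (p \to \neg p) but w0 \nVdash \neg \neg p.
w0 \nVdash \neg \neg p since w0 is accessible from w0 and w0 \Vdash \neg p.
w0 \Vdash \neg p: no world accessible from w0 forces p.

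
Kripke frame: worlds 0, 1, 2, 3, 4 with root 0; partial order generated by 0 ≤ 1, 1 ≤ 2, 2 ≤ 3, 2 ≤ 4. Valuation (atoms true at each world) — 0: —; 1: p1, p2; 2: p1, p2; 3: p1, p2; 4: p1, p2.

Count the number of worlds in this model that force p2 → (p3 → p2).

0: forces it.
1: forces it.
2: forces it.
3: forces it.
4: forces it.
Worlds forcing the formula: {0, 1, 2, 3, 4}.

5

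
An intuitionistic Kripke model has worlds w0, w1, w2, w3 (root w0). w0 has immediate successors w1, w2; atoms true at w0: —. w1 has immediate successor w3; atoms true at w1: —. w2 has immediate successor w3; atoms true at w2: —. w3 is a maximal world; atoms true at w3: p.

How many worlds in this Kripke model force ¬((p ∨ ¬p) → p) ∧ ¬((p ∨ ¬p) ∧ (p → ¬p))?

0

w0: does not force it — w0 ⊮ ¬((p ∨ ¬p) → p) ∧ ¬((p ∨ ¬p) ∧ (p → ¬p)) since w0 fails ¬((p ∨ ¬p) → p).
w1: does not force it — w1 ⊮ ¬((p ∨ ¬p) → p) ∧ ¬((p ∨ ¬p) ∧ (p → ¬p)) since w1 fails ¬((p ∨ ¬p) → p).
w2: does not force it.
w3: does not force it.
Worlds forcing the formula: { }.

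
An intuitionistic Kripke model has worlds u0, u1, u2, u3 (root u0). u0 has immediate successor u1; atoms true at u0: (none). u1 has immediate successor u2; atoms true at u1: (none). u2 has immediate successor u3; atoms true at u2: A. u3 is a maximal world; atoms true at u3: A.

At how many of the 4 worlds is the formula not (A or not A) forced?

0

u0: does not force it — u0 does not force not (A or not A) since u2 is accessible from u0 and u2 forces A or not A.
u1: does not force it.
u2: does not force it.
u3: does not force it.
Worlds forcing the formula: { }.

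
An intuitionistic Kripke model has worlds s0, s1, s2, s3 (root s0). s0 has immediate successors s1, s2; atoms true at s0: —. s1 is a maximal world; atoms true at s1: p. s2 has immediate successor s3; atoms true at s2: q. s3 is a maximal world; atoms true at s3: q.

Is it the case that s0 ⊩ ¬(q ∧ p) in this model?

Yes

s0 ⊩ ¬(q ∧ p): no world accessible from s0 forces q ∧ p.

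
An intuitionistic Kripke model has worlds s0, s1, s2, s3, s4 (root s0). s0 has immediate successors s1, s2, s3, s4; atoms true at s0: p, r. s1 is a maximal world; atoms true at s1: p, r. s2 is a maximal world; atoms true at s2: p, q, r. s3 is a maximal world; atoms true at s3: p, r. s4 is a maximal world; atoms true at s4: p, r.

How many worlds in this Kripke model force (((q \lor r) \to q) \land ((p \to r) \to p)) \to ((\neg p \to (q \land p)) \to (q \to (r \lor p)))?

5

s0: forces it.
s1: forces it.
s2: forces it.
s3: forces it.
s4: forces it.
Worlds forcing the formula: {s0, s1, s2, s3, s4}.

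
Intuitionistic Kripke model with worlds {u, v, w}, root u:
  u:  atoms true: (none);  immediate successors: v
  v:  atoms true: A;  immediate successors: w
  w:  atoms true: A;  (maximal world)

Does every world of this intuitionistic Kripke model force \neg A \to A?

u \Vdash \neg A \to A vacuously: no world accessible from u forces the antecedent \neg A.
Since the root u forces \neg A \to A and forcing is persistent (monotone upward), every world forces it.

Yes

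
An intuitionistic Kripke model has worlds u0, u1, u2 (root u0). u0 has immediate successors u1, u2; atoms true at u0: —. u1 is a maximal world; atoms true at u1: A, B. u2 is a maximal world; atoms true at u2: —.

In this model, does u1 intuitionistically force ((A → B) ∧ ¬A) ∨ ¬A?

No

u1 ⊮ ((A → B) ∧ ¬A) ∨ ¬A: neither disjunct is forced at u1.
u1 ⊮ (A → B) ∧ ¬A since u1 fails ¬A.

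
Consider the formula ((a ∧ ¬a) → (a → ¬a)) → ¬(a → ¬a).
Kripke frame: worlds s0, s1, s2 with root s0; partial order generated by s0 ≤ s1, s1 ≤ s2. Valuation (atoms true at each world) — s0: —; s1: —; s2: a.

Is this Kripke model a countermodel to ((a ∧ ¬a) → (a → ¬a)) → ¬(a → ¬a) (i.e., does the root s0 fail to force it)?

No

s0 ⊩ ((a ∧ ¬a) → (a → ¬a)) → ¬(a → ¬a): every world accessible from s0 that forces (a ∧ ¬a) → (a → ¬a) (namely s0, s1, s2) also forces ¬(a → ¬a).
So the root s0 forces ((a ∧ ¬a) → (a → ¬a)) → ¬(a → ¬a); the model is not a countermodel.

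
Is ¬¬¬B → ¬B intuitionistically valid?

This is triple-negation reduction, which is intuitionistically derivable.
Assume ¬¬¬B and suppose B. Then ¬¬B (double-negation introduction), contradicting ¬¬¬B. So ¬B.

Yes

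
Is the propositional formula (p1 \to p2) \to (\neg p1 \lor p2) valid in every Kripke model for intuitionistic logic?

No

This is the material-implication-as-disjunction principle, which is not intuitionistically valid.
A Kripke countermodel: worlds u0, u1; order generated by u0 \le u1; atoms true at each world — u0:{}; u1:{p1,p2}.
u0 \nVdash (p1 \to p2) \to (\neg p1 \lor p2): already at u0 itself, u0 \Vdash p1 \to p2 but u0 \nVdash \neg p1 \lor p2.
u0 \nVdash \neg p1 \lor p2: neither disjunct is forced at u0.
u0 \nVdash \neg p1 since u1 is accessible from u0 and u1 \Vdash p1.
So the root u0 does not force the formula.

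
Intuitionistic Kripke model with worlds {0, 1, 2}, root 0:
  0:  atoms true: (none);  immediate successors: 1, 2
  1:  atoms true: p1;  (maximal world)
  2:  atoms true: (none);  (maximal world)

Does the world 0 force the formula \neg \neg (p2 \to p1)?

Yes

0 \Vdash \neg \neg (p2 \to p1): no world accessible from 0 forces \neg (p2 \to p1).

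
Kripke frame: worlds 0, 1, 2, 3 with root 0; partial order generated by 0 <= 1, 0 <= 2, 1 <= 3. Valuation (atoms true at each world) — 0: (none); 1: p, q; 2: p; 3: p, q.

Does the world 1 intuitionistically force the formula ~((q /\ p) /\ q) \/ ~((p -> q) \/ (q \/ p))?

1 ||-/- ~((q /\ p) /\ q) \/ ~((p -> q) \/ (q \/ p)): neither disjunct is forced at 1.
1 ||-/- ~((q /\ p) /\ q) since 1 is accessible from 1 and 1 ||- (q /\ p) /\ q.
1 ||- (q /\ p) /\ q since 1 forces both conjuncts.

No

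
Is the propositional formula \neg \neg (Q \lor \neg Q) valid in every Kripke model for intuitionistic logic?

This is the double negation of excluded middle, which is intuitionistically derivable.
Assuming \neg (Q \lor \neg Q): from Q we'd get Q \lor \neg Q, so \neg Q; but then Q \lor \neg Q again — contradiction. Hence \neg \neg (Q \lor \neg Q).

Yes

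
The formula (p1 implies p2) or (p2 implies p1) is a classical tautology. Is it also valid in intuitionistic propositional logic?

This is the Gödel–Dummett linearity axiom, which is not intuitionistically valid.
A Kripke countermodel: worlds a, b, c; order generated by a <= b, a <= c; atoms true at each world — a:{}; b:{p1}; c:{p2}.
a does not force (p1 implies p2) or (p2 implies p1): neither disjunct is forced at a.
a does not force p1 implies p2: at the accessible world b, b forces p1 but b does not force p2.
b lacks atom p2, so b does not force p2.
So the root a does not force the formula.

No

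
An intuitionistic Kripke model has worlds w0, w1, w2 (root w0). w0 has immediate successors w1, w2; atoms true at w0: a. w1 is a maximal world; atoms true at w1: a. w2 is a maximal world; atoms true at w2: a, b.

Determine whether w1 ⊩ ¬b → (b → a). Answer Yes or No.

w1 ⊩ ¬b → (b → a): every world accessible from w1 that forces ¬b (namely w1) also forces b → a.

Yes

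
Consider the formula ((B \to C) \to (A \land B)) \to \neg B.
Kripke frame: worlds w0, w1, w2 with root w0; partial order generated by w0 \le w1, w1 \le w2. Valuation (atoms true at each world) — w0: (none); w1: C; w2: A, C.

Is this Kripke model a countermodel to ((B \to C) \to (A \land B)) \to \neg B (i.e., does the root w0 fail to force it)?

w0 \Vdash ((B \to C) \to (A \land B)) \to \neg B vacuously: no world accessible from w0 forces the antecedent (B \to C) \to (A \land B).
So the root w0 forces ((B \to C) \to (A \land B)) \to \neg B; the model is not a countermodel.

No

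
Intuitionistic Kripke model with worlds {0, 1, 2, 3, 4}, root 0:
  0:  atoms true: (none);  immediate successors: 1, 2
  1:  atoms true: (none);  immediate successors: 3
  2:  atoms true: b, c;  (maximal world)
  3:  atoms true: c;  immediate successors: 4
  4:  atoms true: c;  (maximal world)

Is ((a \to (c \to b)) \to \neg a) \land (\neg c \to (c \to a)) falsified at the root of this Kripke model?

0 \Vdash ((a \to (c \to b)) \to \neg a) \land (\neg c \to (c \to a)) since 0 forces both conjuncts.
So the root 0 forces ((a \to (c \to b)) \to \neg a) \land (\neg c \to (c \to a)); the model is not a countermodel.

No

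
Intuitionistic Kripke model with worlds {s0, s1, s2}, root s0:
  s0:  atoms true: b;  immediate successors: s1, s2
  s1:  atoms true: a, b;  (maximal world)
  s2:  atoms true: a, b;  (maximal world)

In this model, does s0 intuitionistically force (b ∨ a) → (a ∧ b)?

No

s0 ⊮ (b ∨ a) → (a ∧ b): already at s0 itself, s0 ⊩ b ∨ a but s0 ⊮ a ∧ b.
s0 ⊮ a ∧ b since s0 fails a.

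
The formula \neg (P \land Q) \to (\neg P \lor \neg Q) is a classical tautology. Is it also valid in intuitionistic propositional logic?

This is the constructively invalid direction of De Morgan's law for conjunction, which is not intuitionistically valid.
A Kripke countermodel: worlds w0, w1, w2; order generated by w0 \le w1, w0 \le w2; atoms true at each world — w0:{}; w1:{P}; w2:{Q}.
w0 \nVdash \neg (P \land Q) \to (\neg P \lor \neg Q): already at w0 itself, w0 \Vdash \neg (P \land Q) but w0 \nVdash \neg P \lor \neg Q.
w0 \nVdash \neg P \lor \neg Q: neither disjunct is forced at w0.
w0 \nVdash \neg P since w1 is accessible from w0 and w1 \Vdash P.
So the root w0 does not force the formula.

No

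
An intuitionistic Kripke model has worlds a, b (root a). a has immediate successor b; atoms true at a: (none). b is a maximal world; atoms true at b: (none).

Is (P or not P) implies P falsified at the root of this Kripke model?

a does not force (P or not P) implies P: already at a itself, a forces P or not P but a does not force P.
a lacks atom P, so a does not force P.
So the root a does not force (P or not P) implies P; the model is a countermodel.

Yes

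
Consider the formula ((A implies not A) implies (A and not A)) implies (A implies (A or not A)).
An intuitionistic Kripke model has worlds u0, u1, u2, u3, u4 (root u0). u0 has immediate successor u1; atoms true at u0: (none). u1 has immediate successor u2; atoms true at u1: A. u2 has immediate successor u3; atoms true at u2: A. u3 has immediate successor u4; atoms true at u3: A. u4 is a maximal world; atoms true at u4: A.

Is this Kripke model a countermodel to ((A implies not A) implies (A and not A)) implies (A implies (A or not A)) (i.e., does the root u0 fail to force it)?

No

u0 forces ((A implies not A) implies (A and not A)) implies (A implies (A or not A)): every world accessible from u0 that forces (A implies not A) implies (A and not A) (namely u0, u1, u2, u3, u4) also forces A implies (A or not A).
So the root u0 forces ((A implies not A) implies (A and not A)) implies (A implies (A or not A)); the model is not a countermodel.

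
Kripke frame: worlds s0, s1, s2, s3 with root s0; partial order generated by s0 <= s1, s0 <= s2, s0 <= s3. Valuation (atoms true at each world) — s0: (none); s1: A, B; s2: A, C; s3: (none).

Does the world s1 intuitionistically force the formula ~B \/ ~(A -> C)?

s1 ||- ~B \/ ~(A -> C) via the disjunct ~(A -> C).

Yes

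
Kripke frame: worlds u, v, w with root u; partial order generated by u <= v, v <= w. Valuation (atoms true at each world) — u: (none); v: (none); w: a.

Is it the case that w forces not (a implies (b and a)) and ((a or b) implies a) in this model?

Yes

w forces not (a implies (b and a)) and ((a or b) implies a) since w forces both conjuncts.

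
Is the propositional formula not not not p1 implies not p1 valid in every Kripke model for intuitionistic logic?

Yes

This is triple-negation reduction, which is intuitionistically derivable.
Assume not not not p1 and suppose p1. Then not not p1 (double-negation introduction), contradicting not not not p1. So not p1.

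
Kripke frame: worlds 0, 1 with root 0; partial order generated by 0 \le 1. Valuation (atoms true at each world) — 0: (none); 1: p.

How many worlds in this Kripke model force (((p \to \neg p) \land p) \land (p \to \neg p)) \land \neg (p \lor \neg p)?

0: does not force it — 0 \nVdash (((p \to \neg p) \land p) \land (p \to \neg p)) \land \neg (p \lor \neg p) since 0 fails ((p \to \neg p) \land p) \land (p \to \neg p).
1: does not force it — 1 \nVdash (((p \to \neg p) \land p) \land (p \to \neg p)) \land \neg (p \lor \neg p) since 1 fails ((p \to \neg p) \land p) \land (p \to \neg p).
Worlds forcing the formula: { }.

0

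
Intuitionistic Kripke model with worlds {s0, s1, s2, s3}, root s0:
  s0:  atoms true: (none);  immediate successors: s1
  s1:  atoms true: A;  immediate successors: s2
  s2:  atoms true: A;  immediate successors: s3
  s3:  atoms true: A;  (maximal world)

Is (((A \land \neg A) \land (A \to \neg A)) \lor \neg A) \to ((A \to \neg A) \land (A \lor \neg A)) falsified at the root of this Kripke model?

No

s0 \Vdash (((A \land \neg A) \land (A \to \neg A)) \lor \neg A) \to ((A \to \neg A) \land (A \lor \neg A)) vacuously: no world accessible from s0 forces the antecedent ((A \land \neg A) \land (A \to \neg A)) \lor \neg A.
So the root s0 forces (((A \land \neg A) \land (A \to \neg A)) \lor \neg A) \to ((A \to \neg A) \land (A \lor \neg A)); the model is not a countermodel.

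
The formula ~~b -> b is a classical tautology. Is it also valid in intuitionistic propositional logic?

No

This is double-negation elimination, which is not intuitionistically valid.
A Kripke countermodel: worlds u0, u1; order generated by u0 <= u1; atoms true at each world — u0:{}; u1:{b}.
u0 ||-/- ~~b -> b: already at u0 itself, u0 ||- ~~b but u0 ||-/- b.
u0 lacks atom b, so u0 ||-/- b.
So the root u0 does not force the formula.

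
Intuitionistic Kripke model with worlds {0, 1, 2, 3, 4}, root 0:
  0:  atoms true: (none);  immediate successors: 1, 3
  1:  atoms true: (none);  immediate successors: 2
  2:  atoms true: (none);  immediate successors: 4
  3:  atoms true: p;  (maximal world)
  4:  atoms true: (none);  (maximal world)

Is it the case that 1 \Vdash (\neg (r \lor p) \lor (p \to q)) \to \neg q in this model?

Yes

1 \Vdash (\neg (r \lor p) \lor (p \to q)) \to \neg q: every world accessible from 1 that forces \neg (r \lor p) \lor (p \to q) (namely 1, 2, 4) also forces \neg q.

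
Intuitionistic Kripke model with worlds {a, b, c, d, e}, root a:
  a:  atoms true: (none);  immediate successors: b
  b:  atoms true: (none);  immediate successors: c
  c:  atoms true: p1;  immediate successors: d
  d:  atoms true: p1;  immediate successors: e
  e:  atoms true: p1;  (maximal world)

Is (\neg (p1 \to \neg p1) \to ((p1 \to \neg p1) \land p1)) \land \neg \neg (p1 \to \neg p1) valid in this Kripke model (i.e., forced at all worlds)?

No

Not every world: a \nVdash (\neg (p1 \to \neg p1) \to ((p1 \to \neg p1) \land p1)) \land \neg \neg (p1 \to \neg p1).
a \nVdash (\neg (p1 \to \neg p1) \to ((p1 \to \neg p1) \land p1)) \land \neg \neg (p1 \to \neg p1) since a fails \neg (p1 \to \neg p1) \to ((p1 \to \neg p1) \land p1).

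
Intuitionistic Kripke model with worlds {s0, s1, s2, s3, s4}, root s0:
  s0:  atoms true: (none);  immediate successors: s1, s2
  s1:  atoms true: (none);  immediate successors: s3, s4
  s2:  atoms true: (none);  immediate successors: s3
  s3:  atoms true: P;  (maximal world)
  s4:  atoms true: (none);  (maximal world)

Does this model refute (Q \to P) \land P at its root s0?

Yes

s0 \nVdash (Q \to P) \land P since s0 fails P.
So the root s0 does not force (Q \to P) \land P; the model is a countermodel.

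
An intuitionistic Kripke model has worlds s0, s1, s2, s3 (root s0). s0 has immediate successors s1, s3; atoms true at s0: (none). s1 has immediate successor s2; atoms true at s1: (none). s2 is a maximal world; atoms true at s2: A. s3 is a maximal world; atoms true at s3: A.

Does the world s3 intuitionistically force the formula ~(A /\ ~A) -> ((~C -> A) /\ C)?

No

s3 ||-/- ~(A /\ ~A) -> ((~C -> A) /\ C): already at s3 itself, s3 ||- ~(A /\ ~A) but s3 ||-/- (~C -> A) /\ C.
s3 ||-/- (~C -> A) /\ C since s3 fails C.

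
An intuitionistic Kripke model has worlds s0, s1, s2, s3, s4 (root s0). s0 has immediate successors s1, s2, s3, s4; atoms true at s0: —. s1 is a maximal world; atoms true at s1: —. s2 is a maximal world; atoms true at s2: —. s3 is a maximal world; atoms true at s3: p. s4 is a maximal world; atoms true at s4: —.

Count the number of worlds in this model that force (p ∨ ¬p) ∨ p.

s0: does not force it — s0 ⊮ (p ∨ ¬p) ∨ p: neither disjunct is forced at s0.
s1: forces it.
s2: forces it.
s3: forces it.
s4: forces it.
Worlds forcing the formula: {s1, s2, s3, s4}.

4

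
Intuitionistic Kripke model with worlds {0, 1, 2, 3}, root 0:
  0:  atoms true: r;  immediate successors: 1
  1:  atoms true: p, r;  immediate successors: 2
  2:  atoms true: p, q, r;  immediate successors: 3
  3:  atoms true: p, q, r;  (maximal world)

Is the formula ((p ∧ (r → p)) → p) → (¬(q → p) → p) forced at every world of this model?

0 ⊩ ((p ∧ (r → p)) → p) → (¬(q → p) → p): every world accessible from 0 that forces (p ∧ (r → p)) → p (namely 0, 1, 2, 3) also forces ¬(q → p) → p.
Since the root 0 forces ((p ∧ (r → p)) → p) → (¬(q → p) → p) and forcing is persistent (monotone upward), every world forces it.

Yes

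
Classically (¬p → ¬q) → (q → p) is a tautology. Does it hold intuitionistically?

This is the converse of contraposition, which is not intuitionistically valid.
A Kripke countermodel: worlds w0, w1; order generated by w0 ≤ w1; atoms true at each world — w0:{q}; w1:{p,q}.
w0 ⊮ (¬p → ¬q) → (q → p): already at w0 itself, w0 ⊩ ¬p → ¬q but w0 ⊮ q → p.
w0 ⊮ q → p: already at w0 itself, w0 ⊩ q but w0 ⊮ p.
w0 lacks atom p, so w0 ⊮ p.
So the root w0 does not force the formula.

No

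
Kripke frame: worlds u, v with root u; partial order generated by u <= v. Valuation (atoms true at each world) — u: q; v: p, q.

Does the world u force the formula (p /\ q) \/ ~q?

u ||-/- (p /\ q) \/ ~q: neither disjunct is forced at u.
u ||-/- p /\ q since u fails p.

No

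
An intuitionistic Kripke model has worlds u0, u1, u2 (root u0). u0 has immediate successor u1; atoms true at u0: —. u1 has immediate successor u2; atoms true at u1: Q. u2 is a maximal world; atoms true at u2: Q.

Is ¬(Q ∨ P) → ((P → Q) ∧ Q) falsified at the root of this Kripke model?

u0 ⊩ ¬(Q ∨ P) → ((P → Q) ∧ Q) vacuously: no world accessible from u0 forces the antecedent ¬(Q ∨ P).
So the root u0 forces ¬(Q ∨ P) → ((P → Q) ∧ Q); the model is not a countermodel.

No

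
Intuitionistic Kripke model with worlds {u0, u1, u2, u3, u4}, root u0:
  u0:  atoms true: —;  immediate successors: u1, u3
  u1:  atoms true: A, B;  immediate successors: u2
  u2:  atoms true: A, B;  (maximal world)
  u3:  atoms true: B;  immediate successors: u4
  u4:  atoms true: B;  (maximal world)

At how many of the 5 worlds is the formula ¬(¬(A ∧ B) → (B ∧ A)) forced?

2

u0: does not force it — u0 ⊮ ¬(¬(A ∧ B) → (B ∧ A)) since u1 is accessible from u0 and u1 ⊩ ¬(A ∧ B) → (B ∧ A).
u1: does not force it.
u2: does not force it.
u3: forces it.
u4: forces it.
Worlds forcing the formula: {u3, u4}.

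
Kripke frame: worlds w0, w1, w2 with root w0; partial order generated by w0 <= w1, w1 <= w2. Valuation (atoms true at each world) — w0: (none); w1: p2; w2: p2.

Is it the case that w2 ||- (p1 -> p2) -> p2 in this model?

Yes

w2 ||- (p1 -> p2) -> p2: every world accessible from w2 that forces p1 -> p2 (namely w2) also forces p2.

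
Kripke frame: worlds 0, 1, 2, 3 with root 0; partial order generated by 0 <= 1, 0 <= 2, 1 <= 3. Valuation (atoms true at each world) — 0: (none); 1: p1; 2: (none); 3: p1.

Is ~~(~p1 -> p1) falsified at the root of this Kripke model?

0 ||-/- ~~(~p1 -> p1) since 2 is accessible from 0 and 2 ||- ~(~p1 -> p1).
2 ||- ~(~p1 -> p1): no world accessible from 2 forces ~p1 -> p1.
So the root 0 does not force ~~(~p1 -> p1); the model is a countermodel.

Yes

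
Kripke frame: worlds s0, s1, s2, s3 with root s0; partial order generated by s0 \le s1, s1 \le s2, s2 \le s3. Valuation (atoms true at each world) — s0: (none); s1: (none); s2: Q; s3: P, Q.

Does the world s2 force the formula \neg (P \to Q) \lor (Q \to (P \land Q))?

s2 \nVdash \neg (P \to Q) \lor (Q \to (P \land Q)): neither disjunct is forced at s2.
s2 \nVdash \neg (P \to Q) since s2 is accessible from s2 and s2 \Vdash P \to Q.
s2 \Vdash P \to Q: every world accessible from s2 that forces P (namely s3) also forces Q.

No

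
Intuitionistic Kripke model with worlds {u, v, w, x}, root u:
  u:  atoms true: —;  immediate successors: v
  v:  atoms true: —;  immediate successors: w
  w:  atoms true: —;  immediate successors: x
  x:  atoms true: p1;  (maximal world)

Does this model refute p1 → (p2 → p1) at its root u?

No

u ⊩ p1 → (p2 → p1): every world accessible from u that forces p1 (namely x) also forces p2 → p1.
So the root u forces p1 → (p2 → p1); the model is not a countermodel.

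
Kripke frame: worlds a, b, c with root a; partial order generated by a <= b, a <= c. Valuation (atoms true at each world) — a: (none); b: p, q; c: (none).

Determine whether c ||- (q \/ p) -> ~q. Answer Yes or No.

Yes

c ||- (q \/ p) -> ~q vacuously: no world accessible from c forces the antecedent q \/ p.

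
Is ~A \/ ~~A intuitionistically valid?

This is the weak law of excluded middle, which is not intuitionistically valid.
A Kripke countermodel: worlds u, v, w; order generated by u <= v, u <= w; atoms true at each world — u:{}; v:{A}; w:{}.
u ||-/- ~A \/ ~~A: neither disjunct is forced at u.
u ||-/- ~A since v is accessible from u and v ||- A.
So the root u does not force the formula.

No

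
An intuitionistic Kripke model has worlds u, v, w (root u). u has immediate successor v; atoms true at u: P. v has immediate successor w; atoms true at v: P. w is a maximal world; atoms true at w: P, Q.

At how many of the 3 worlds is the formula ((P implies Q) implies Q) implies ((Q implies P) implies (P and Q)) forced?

u: does not force it — u does not force ((P implies Q) implies Q) implies ((Q implies P) implies (P and Q)): already at u itself, u forces (P implies Q) implies Q but u does not force (Q implies P) implies (P and Q).
v: does not force it — v does not force ((P implies Q) implies Q) implies ((Q implies P) implies (P and Q)): already at v itself, v forces (P implies Q) implies Q but v does not force (Q implies P) implies (P and Q).
w: forces it.
Worlds forcing the formula: {w}.

1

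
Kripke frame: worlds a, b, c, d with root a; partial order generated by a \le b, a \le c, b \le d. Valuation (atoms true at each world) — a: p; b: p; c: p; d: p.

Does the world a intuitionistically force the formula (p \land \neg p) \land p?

a \nVdash (p \land \neg p) \land p since a fails p \land \neg p.

No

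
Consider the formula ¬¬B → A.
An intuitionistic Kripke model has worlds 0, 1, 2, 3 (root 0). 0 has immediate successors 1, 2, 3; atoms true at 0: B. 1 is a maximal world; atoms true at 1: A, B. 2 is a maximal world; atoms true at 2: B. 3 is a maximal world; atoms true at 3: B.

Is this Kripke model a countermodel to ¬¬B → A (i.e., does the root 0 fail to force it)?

0 ⊮ ¬¬B → A: already at 0 itself, 0 ⊩ ¬¬B but 0 ⊮ A.
0 lacks atom A, so 0 ⊮ A.
So the root 0 does not force ¬¬B → A; the model is a countermodel.

Yes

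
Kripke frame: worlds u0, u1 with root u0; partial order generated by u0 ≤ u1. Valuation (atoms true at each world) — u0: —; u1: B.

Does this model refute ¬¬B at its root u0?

u0 ⊩ ¬¬B: no world accessible from u0 forces ¬B.
So the root u0 forces ¬¬B; the model is not a countermodel.

No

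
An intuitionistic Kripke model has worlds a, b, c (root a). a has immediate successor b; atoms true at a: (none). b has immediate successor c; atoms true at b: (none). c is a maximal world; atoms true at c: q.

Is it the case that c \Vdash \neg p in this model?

Yes

c \Vdash \neg p: no world accessible from c forces p.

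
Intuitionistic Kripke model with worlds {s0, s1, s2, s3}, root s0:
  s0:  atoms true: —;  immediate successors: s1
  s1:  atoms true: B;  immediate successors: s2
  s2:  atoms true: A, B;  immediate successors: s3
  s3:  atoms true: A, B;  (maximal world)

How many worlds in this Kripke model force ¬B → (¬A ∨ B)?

s0: forces it.
s1: forces it.
s2: forces it.
s3: forces it.
Worlds forcing the formula: {s0, s1, s2, s3}.

4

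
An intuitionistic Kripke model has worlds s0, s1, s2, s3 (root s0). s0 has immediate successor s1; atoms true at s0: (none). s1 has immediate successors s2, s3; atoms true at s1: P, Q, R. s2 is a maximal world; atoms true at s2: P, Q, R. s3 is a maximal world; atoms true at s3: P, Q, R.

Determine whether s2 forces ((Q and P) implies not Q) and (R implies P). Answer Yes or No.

s2 does not force ((Q and P) implies not Q) and (R implies P) since s2 fails (Q and P) implies not Q.

No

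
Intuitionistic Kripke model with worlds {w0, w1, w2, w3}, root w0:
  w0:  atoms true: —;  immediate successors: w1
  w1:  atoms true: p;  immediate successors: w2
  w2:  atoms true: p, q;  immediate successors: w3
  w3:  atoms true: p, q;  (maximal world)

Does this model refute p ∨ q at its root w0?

w0 ⊮ p ∨ q: neither disjunct is forced at w0.
w0 lacks atom p, so w0 ⊮ p.
So the root w0 does not force p ∨ q; the model is a countermodel.

Yes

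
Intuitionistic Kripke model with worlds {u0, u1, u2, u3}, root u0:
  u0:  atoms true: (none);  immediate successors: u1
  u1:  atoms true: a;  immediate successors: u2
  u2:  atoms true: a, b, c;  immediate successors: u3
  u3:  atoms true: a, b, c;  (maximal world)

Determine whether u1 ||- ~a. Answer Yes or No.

u1 ||-/- ~a since u1 is accessible from u1 and u1 ||- a.

No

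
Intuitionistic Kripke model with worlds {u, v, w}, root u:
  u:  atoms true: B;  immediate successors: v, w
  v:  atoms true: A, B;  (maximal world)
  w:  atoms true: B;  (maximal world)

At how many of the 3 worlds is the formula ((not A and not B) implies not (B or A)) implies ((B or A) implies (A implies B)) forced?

u: forces it.
v: forces it.
w: forces it.
Worlds forcing the formula: {u, v, w}.

3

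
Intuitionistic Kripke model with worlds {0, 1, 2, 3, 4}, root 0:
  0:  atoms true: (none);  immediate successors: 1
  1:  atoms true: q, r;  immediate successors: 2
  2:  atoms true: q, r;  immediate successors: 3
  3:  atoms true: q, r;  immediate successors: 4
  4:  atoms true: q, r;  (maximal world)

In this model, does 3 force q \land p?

3 \nVdash q \land p since 3 fails p.

No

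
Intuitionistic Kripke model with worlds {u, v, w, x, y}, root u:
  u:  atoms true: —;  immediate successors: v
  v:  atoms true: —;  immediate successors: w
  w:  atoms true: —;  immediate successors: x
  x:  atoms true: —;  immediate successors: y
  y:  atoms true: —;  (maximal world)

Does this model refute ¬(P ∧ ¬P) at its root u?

No

u ⊩ ¬(P ∧ ¬P): no world accessible from u forces P ∧ ¬P.
So the root u forces ¬(P ∧ ¬P); the model is not a countermodel.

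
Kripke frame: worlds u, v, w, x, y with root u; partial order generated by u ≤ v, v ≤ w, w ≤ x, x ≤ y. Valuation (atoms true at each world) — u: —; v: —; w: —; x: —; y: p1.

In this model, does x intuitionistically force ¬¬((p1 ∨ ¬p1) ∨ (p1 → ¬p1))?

x ⊩ ¬¬((p1 ∨ ¬p1) ∨ (p1 → ¬p1)): no world accessible from x forces ¬((p1 ∨ ¬p1) ∨ (p1 → ¬p1)).

Yes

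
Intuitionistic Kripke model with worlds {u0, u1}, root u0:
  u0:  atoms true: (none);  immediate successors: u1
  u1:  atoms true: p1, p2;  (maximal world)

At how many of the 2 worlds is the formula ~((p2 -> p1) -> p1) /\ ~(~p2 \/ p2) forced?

u0: does not force it — u0 ||-/- ~((p2 -> p1) -> p1) /\ ~(~p2 \/ p2) since u0 fails ~((p2 -> p1) -> p1).
u1: does not force it — u1 ||-/- ~((p2 -> p1) -> p1) /\ ~(~p2 \/ p2) since u1 fails ~((p2 -> p1) -> p1).
Worlds forcing the formula: { }.

0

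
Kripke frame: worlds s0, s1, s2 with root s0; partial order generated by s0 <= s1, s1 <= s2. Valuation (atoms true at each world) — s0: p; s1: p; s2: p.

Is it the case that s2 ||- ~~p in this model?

s2 ||- ~~p: no world accessible from s2 forces ~p.

Yes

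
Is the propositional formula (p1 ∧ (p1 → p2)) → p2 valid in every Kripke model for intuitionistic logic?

This is modus ponens in implicational form, which is intuitionistically derivable.
If a world forces p1 and p1 → p2, then applying the implication at that world (which is accessible from itself) gives p2.

Yes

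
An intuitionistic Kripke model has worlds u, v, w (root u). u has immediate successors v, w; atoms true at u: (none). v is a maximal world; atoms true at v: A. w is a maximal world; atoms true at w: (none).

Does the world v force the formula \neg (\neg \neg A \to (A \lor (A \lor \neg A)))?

v \nVdash \neg (\neg \neg A \to (A \lor (A \lor \neg A))) since v is accessible from v and v \Vdash \neg \neg A \to (A \lor (A \lor \neg A)).
v \Vdash \neg \neg A \to (A \lor (A \lor \neg A)): every world accessible from v that forces \neg \neg A (namely v) also forces A \lor (A \lor \neg A).

No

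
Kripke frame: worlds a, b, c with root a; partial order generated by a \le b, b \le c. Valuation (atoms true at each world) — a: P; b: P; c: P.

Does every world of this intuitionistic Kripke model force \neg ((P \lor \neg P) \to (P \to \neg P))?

a \Vdash \neg ((P \lor \neg P) \to (P \to \neg P)): no world accessible from a forces (P \lor \neg P) \to (P \to \neg P).
Since the root a forces \neg ((P \lor \neg P) \to (P \to \neg P)) and forcing is persistent (monotone upward), every world forces it.

Yes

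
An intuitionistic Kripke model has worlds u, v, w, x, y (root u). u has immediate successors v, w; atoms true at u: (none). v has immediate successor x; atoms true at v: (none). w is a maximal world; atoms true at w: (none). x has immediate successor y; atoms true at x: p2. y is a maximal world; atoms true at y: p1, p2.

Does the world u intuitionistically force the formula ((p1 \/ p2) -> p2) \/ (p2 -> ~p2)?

Yes

u ||- ((p1 \/ p2) -> p2) \/ (p2 -> ~p2) via the disjunct (p1 \/ p2) -> p2.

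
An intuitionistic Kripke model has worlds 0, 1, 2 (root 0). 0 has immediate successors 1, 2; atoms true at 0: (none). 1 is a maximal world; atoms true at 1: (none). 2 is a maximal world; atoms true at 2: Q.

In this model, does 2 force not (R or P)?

Yes

2 forces not (R or P): no world accessible from 2 forces R or P.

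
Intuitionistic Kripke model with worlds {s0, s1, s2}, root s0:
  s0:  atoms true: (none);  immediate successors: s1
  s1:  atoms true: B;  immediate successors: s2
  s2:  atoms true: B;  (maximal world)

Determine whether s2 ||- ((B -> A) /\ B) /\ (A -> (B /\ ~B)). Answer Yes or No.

s2 ||-/- ((B -> A) /\ B) /\ (A -> (B /\ ~B)) since s2 fails (B -> A) /\ B.

No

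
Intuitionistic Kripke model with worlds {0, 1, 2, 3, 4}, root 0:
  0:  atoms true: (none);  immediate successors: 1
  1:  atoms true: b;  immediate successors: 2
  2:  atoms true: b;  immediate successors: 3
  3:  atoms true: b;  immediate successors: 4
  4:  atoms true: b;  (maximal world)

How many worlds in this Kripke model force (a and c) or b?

4

0: does not force it — 0 does not force (a and c) or b: neither disjunct is forced at 0.
1: forces it.
2: forces it.
3: forces it.
4: forces it.
Worlds forcing the formula: {1, 2, 3, 4}.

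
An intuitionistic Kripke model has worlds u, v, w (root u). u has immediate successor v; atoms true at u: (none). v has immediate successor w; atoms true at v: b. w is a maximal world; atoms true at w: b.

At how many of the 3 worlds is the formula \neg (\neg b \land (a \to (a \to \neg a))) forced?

3

u: forces it.
v: forces it.
w: forces it.
Worlds forcing the formula: {u, v, w}.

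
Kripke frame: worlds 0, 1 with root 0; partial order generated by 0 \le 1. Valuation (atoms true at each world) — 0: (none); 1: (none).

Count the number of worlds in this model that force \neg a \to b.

0: does not force it — 0 \nVdash \neg a \to b: already at 0 itself, 0 \Vdash \neg a but 0 \nVdash b.
1: does not force it — 1 \nVdash \neg a \to b: already at 1 itself, 1 \Vdash \neg a but 1 \nVdash b.
Worlds forcing the formula: { }.

0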